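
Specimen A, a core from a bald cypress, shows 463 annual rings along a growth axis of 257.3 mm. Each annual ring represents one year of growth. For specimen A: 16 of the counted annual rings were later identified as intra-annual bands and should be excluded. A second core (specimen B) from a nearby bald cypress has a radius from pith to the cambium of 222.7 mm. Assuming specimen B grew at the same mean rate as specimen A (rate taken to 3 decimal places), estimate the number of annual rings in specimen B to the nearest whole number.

Specimen A: adjusted count: 463 − 16 = 447 annual rings.
A: Mean rate = 257.3 mm / 447 years ≈ 0.576 mm per year.
For B, 222.7 / 0.576 = 386.63 years ≈ 387 annual rings.

387 annual rings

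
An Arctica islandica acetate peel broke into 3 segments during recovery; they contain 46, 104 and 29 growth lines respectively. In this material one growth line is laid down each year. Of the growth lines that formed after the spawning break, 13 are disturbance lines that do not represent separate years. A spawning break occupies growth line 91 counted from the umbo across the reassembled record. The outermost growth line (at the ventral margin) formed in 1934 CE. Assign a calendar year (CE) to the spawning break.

Total growth lines = 46 + 104 + 29 = 179.
Between growth line 91 and the ventral margin there are 179 − 91 = 88 growth lines.
88 − 13 false = 75 true growth lines after the spawning break.
Counting back 75 years from 1934 CE places the spawning break in 1934 − 75 = 1859 CE.

1859 CE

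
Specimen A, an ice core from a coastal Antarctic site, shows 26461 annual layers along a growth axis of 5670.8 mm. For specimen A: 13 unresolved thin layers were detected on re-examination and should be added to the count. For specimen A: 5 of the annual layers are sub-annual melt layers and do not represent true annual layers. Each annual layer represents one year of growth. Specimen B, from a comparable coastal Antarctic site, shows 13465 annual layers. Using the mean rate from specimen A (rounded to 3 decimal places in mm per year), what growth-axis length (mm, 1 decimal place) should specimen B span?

2881.5 mm

Specimen A: true annual layer count = 26461 − 5 + 13 = 26469.
A: Extension rate ≈ 5670.8 / 26469 = 0.214 mm/yr.
B's length ≈ 0.214 × 13465 = 2881.5 mm.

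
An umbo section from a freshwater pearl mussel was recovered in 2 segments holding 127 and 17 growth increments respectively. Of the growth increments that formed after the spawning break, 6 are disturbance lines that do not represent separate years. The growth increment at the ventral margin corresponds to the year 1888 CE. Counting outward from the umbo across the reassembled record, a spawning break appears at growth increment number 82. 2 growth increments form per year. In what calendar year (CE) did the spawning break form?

1860 CE

Total growth increments = 127 + 17 = 144.
The spawning break sits at growth increment 82 from the umbo, so 144 − 82 = 62 growth increments formed after it.
Removing the 6 false growth increments leaves 62 − 6 = 56 true growth increments beyond the spawning break.
With 2 growth increments per year, 56 / 2 = 28 years.
Counting back 28 years from 1888 CE places the spawning break in 1888 − 28 = 1860 CE.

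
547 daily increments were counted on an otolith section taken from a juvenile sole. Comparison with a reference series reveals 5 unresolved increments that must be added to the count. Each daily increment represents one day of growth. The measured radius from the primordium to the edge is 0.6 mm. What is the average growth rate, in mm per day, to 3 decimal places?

0.001 mm per day

True daily increment count = 547 + 5 = 552.
Extension rate ≈ 0.6 / 552 = 0.001 mm per day.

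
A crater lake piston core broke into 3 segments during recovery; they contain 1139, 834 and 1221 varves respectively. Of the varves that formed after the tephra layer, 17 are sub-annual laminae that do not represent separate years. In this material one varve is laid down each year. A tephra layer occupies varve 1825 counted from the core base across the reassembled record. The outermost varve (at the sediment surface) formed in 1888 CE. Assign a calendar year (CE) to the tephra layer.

536 CE

Total varves = 1139 + 834 + 1221 = 3194.
Between varve 1825 and the sediment surface there are 3194 − 1825 = 1369 varves.
Excluding 17 false varves: 1369 − 17 = 1352.
Counting back 1352 years from 1888 CE places the tephra layer in 1888 − 1352 = 536 CE.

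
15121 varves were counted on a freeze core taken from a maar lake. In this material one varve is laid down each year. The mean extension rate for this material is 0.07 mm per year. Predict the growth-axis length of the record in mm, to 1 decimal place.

15121 years of growth are recorded.
Predicted length = 0.07 mm/year × 15121 years = 1058.5 mm.

1058.5 mm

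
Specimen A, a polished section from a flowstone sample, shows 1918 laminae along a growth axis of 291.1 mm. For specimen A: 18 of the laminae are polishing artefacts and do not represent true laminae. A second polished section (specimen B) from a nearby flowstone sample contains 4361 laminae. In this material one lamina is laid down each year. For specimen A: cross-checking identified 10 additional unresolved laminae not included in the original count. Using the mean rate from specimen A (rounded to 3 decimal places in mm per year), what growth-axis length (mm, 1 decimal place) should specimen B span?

662.9 mm

Specimen A: true lamina count = 1918 − 18 + 10 = 1910.
A: Extension rate ≈ 291.1 / 1910 = 0.152 mm/yr.
For B, 0.152 mm/year × 4361 years = 662.9 mm.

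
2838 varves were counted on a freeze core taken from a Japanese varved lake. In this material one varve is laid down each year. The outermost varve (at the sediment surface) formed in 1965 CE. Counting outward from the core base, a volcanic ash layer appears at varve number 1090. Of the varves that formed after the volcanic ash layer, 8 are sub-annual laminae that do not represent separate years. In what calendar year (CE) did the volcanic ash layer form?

225 CE

Between varve 1090 and the sediment surface there are 2838 − 1090 = 1748 varves.
Excluding 8 false varves: 1748 − 8 = 1740.
1965 − 1740 = 225 CE.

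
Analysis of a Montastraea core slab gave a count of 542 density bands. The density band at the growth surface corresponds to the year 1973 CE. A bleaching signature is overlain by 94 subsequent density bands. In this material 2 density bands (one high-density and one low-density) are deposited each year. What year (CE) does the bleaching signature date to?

1926 CE

There are 94 density bands younger than the bleaching signature.
With 2 density bands per year, 94 / 2 = 47 years.
Counting back 47 years from 1973 CE places the bleaching signature in 1973 − 47 = 1926 CE.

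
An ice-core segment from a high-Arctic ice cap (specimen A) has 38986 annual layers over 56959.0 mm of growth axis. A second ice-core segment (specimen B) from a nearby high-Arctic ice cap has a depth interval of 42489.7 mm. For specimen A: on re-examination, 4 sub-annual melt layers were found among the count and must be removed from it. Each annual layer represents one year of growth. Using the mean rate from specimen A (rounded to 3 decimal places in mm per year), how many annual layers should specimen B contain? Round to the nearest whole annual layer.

Specimen A: after corrections the count is 38986 − 4 = 38982 annual layers.
A: 56959.0 mm over 38982 years gives 56959.0 / 38982 ≈ 1.461 mm/yr.
For B, 42489.7 / 1.461 = 29082.61 years ≈ 29083 annual layers.

29083 annual layers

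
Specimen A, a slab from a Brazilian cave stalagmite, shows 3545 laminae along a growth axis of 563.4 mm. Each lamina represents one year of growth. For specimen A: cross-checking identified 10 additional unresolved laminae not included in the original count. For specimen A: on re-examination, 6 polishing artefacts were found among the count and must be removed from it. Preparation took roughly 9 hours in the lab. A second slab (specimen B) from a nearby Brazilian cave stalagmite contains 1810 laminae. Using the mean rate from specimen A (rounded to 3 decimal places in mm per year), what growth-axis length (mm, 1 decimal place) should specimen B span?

Specimen A: adjusted count: 3545 − 6 + 10 = 3549 laminae.
A: Extension rate ≈ 563.4 / 3549 = 0.159 mm/year.
Length of B = 0.159 × 1810 = 287.8 mm.

287.8 mm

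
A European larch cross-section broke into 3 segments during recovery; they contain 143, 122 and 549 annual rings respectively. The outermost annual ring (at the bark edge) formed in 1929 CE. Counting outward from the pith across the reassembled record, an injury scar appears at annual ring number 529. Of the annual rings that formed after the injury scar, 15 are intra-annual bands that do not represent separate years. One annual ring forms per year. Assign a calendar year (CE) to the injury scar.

1659 CE

Total annual rings = 143 + 122 + 549 = 814.
Between annual ring 529 and the bark edge there are 814 − 529 = 285 annual rings.
285 − 15 false = 270 true annual rings after the injury scar.
1929 − 270 = 1659 CE.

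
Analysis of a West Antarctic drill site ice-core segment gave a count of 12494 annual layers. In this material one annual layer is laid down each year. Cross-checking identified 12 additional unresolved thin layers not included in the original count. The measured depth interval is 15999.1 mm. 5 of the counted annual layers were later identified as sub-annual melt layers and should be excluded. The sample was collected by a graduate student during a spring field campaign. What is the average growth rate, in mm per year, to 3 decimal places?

Correcting the raw count gives 12494 − 5 + 12 = 12501 true annual layers.
Extension rate ≈ 15999.1 / 12501 = 1.280 mm per year.

1.280 mm per year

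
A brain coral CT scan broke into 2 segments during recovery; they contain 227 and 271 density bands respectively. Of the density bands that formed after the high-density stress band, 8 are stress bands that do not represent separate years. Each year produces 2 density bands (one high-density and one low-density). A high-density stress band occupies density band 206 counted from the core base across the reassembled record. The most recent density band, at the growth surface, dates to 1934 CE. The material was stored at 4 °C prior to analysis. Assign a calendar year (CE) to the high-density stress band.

1792 CE

Total density bands = 227 + 271 = 498.
Between density band 206 and the growth surface there are 498 − 206 = 292 density bands.
292 − 8 false = 284 true density bands after the high-density stress band.
284 density bands at 2 per year is 284 / 2 = 142 years.
1934 − 142 = 1792 CE.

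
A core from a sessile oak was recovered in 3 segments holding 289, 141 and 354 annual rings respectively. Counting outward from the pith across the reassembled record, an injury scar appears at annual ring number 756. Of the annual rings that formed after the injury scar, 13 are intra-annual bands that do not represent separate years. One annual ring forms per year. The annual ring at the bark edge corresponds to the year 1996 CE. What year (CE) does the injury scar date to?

1981 CE

Total annual rings = 289 + 141 + 354 = 784.
Between annual ring 756 and the bark edge there are 784 − 756 = 28 annual rings.
Removing the 13 false annual rings leaves 28 − 13 = 15 true annual rings beyond the injury scar.
1996 − 15 = 1981 CE.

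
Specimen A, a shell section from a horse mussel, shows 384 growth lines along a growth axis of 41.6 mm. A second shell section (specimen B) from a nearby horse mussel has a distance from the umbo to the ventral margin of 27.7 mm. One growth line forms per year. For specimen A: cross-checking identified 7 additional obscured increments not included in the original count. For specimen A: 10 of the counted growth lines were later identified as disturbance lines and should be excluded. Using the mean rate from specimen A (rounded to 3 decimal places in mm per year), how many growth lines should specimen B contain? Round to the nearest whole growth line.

254 growth lines

Specimen A: after corrections the count is 384 − 10 + 7 = 381 growth lines.
A: 41.6 mm over 381 years gives 41.6 / 381 ≈ 0.109 mm per year.
Specimen B: 27.7 mm / 0.109 mm per year = 254.13 years ≈ 254 growth lines.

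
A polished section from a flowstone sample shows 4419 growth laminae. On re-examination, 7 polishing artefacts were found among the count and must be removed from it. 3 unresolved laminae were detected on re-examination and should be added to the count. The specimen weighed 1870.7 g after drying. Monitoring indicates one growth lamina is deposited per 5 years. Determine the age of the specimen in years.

22075 years

Correcting the raw count gives 4419 − 7 + 3 = 4415 true growth laminae.
Multiplying by 5 years per growth lamina: 4415 × 5 = 22075 years.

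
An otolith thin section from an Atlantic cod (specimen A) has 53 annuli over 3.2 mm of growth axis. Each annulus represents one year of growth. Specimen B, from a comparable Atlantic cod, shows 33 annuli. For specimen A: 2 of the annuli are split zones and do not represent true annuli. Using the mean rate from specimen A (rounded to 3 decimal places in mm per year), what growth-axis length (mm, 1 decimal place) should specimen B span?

Specimen A: correcting the raw count gives 53 − 2 = 51 true annuli.
A: Extension rate ≈ 3.2 / 51 = 0.063 mm per year.
For B, 0.063 mm/year × 33 years = 2.1 mm.

2.1 mm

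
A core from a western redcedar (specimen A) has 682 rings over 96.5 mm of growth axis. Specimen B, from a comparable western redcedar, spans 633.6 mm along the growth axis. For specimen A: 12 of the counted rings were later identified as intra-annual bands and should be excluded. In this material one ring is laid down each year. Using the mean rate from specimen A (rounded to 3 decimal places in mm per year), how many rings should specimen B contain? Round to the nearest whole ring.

Specimen A: after corrections the count is 682 − 12 = 670 rings.
A: 96.5 mm over 670 years gives 96.5 / 670 ≈ 0.144 mm per year.
Specimen B: 633.6 mm / 0.144 mm per year = 4400.00 years ≈ 4400 rings.

4400 rings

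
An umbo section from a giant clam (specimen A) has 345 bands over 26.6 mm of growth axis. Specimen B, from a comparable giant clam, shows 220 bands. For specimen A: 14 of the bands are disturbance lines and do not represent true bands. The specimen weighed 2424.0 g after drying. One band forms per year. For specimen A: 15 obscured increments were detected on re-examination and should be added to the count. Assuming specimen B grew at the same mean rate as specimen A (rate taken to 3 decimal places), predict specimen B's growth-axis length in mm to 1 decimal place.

Specimen A: correcting the raw count gives 345 − 14 + 15 = 346 true bands.
A: 26.6 mm over 346 years gives 26.6 / 346 ≈ 0.077 mm/yr.
B's length ≈ 0.077 × 220 = 16.9 mm.

16.9 mm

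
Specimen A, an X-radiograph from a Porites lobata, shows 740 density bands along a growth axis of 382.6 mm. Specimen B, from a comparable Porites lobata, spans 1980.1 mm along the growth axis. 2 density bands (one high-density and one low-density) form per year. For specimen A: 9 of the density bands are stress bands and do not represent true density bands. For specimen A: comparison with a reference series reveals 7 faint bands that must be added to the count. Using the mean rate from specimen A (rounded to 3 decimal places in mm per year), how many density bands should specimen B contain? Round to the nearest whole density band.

Specimen A: correcting the raw count gives 740 − 9 + 7 = 738 true density bands.
Specimen A: 738 density bands at 2 per year is 738 / 2 = 369 years.
A: Mean rate = 382.6 mm / 369 years ≈ 1.037 mm/yr.
Specimen B: 1980.1 mm / 1.037 mm per year = 1909.45 years; at 2 density bands per year that is 1909.45 × 2 ≈ 3819 density bands.

3819 density bands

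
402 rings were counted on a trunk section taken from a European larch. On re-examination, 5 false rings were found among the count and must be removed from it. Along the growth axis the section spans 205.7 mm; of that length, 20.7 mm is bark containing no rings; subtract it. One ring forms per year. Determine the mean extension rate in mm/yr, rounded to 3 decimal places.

0.466 mm/yr

After corrections the count is 402 − 5 = 397 rings.
Net length = 205.7 − 20.7 = 185.0 mm.
Extension rate ≈ 185.0 / 397 = 0.466 mm/yr.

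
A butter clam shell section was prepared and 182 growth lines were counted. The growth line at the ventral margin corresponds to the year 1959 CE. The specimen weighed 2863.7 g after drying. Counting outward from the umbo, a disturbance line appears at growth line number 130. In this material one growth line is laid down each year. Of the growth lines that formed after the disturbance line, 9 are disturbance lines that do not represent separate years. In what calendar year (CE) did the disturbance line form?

1916 CE

The disturbance line sits at growth line 130 from the umbo, so 182 − 130 = 52 growth lines formed after it.
52 − 9 false = 43 true growth lines after the disturbance line.
Counting back 43 years from 1959 CE places the disturbance line in 1959 − 43 = 1916 CE.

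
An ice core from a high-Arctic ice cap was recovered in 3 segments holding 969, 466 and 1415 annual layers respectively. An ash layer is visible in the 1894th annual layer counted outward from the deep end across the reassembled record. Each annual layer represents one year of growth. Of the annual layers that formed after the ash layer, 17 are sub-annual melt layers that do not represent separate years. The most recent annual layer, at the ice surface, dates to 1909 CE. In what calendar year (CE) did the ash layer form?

Total annual layers = 969 + 466 + 1415 = 2850.
The ash layer sits at annual layer 1894 from the deep end, so 2850 − 1894 = 956 annual layers formed after it.
Excluding 17 false annual layers: 956 − 17 = 939.
Counting back 939 years from 1909 CE places the ash layer in 1909 − 939 = 970 CE.

970 CE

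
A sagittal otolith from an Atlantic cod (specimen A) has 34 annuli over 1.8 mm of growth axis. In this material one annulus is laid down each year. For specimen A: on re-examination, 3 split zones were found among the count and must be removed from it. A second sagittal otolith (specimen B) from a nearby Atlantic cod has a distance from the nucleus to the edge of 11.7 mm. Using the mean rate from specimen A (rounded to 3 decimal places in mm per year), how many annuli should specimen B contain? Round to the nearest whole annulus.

202 annuli

Specimen A: after corrections the count is 34 − 3 = 31 annuli.
A: Mean rate = 1.8 mm / 31 years ≈ 0.058 mm per year.
For B, 11.7 / 0.058 = 201.72 years ≈ 202 annuli.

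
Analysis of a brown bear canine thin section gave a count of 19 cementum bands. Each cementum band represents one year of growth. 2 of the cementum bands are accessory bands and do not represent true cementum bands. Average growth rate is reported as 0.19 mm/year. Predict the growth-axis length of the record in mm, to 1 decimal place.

3.2 mm

Adjusted count: 19 − 2 = 17 cementum bands.
Predicted length = 0.19 mm/year × 17 years = 3.2 mm.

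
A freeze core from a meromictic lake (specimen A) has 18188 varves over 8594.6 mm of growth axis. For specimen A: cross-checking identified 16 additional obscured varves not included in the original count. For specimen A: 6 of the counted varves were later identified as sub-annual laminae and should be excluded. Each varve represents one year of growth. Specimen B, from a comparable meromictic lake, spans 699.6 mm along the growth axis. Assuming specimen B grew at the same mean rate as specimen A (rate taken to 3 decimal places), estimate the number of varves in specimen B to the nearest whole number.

Specimen A: adjusted count: 18188 − 6 + 16 = 18198 varves.
A: 8594.6 mm over 18198 years gives 8594.6 / 18198 ≈ 0.472 mm per year.
B spans 699.6 / 0.472 = 1482.20 years ≈ 1482 varves.

1482 varves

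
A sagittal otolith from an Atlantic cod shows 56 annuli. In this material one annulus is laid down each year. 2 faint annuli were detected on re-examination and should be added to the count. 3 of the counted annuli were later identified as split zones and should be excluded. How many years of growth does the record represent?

Adjusted count: 56 − 3 + 2 = 55 annuli.
With a one-to-one annulus periodicity this is 55 years.

55 yr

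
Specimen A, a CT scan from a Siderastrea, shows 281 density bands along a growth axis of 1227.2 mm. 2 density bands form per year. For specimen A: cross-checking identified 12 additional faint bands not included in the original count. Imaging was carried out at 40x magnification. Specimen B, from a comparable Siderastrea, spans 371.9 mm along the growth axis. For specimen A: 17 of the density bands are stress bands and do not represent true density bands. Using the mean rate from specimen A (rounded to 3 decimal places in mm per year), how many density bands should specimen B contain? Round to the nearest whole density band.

Specimen A: true density band count = 281 − 17 + 12 = 276.
Specimen A: with 2 density bands per year, 276 / 2 = 138 years.
A: Mean rate = 1227.2 mm / 138 years ≈ 8.893 mm/yr.
Specimen B: 371.9 mm / 8.893 mm per year = 41.82 years; at 2 density bands per year that is 41.82 × 2 ≈ 84 density bands.

84 density bands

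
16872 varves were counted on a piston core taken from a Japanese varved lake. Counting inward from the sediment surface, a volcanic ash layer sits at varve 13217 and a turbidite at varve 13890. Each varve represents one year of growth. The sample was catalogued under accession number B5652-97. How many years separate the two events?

673 years

13890 − 13217 = 673 varves lie between the two events.
At one varve per year, 673 years elapsed between them.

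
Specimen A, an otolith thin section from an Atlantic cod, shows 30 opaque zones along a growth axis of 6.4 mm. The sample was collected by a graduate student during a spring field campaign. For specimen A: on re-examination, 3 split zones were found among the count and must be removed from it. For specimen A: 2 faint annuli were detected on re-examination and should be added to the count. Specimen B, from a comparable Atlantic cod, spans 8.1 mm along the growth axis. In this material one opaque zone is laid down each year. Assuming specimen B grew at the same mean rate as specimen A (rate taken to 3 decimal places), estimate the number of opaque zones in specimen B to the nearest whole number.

Specimen A: adjusted count: 30 − 3 + 2 = 29 opaque zones.
A: 6.4 mm over 29 years gives 6.4 / 29 ≈ 0.221 mm/yr.
For B, 8.1 / 0.221 = 36.65 years ≈ 37 opaque zones.

37 opaque zones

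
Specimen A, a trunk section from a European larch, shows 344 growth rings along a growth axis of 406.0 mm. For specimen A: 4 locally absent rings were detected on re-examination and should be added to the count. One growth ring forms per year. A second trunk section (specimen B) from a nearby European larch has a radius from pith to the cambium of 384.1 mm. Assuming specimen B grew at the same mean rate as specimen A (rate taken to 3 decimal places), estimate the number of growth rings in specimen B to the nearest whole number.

329 growth rings

Specimen A: true growth ring count = 344 + 4 = 348.
A: Extension rate ≈ 406.0 / 348 = 1.167 mm per year.
Specimen B: 384.1 mm / 1.167 mm per year = 329.13 years ≈ 329 growth rings.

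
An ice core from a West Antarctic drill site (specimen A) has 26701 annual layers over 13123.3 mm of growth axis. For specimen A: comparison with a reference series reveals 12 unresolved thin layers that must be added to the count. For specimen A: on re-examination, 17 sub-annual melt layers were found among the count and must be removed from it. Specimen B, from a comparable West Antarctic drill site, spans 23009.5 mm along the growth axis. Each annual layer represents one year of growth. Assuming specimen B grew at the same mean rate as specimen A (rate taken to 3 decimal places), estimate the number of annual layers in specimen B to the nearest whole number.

46767 annual layers

Specimen A: after corrections the count is 26701 − 17 + 12 = 26696 annual layers.
A: Extension rate ≈ 13123.3 / 26696 = 0.492 mm/year.
Specimen B: 23009.5 mm / 0.492 mm per year = 46767.28 years ≈ 46767 annual layers.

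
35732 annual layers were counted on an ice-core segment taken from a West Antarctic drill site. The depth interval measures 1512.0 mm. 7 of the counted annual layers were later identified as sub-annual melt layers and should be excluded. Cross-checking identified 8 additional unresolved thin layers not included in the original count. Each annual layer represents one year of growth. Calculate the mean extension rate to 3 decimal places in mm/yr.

0.042 mm/yr

True annual layer count = 35732 − 7 + 8 = 35733.
Mean rate = 1512.0 mm / 35733 years ≈ 0.042 mm/yr.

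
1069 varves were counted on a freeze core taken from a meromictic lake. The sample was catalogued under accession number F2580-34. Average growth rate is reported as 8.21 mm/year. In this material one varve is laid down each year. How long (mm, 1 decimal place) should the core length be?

1069 years of growth are recorded.
1069 years at 8.21 mm/year gives 8.21 × 1069 = 8776.5 mm.

8776.5 mm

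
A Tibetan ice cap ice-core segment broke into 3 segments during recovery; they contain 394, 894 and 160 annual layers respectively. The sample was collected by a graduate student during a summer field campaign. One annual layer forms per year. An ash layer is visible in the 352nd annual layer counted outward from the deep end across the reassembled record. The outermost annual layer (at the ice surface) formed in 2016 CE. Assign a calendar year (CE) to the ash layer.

920 CE

Total annual layers = 394 + 894 + 160 = 1448.
The ash layer sits at annual layer 352 from the deep end, so 1448 − 352 = 1096 annual layers formed after it.
Counting back 1096 years from 2016 CE places the ash layer in 2016 − 1096 = 920 CE.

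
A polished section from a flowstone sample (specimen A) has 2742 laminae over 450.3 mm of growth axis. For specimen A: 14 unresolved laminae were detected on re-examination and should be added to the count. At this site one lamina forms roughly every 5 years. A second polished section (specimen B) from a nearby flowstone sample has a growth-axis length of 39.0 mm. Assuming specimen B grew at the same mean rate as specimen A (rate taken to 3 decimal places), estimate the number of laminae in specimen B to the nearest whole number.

Specimen A: after corrections the count is 2742 + 14 = 2756 laminae.
Specimen A: multiplying by 5 years per lamina: 2756 × 5 = 13780 years.
A: Extension rate ≈ 450.3 / 13780 = 0.033 mm/year.
B spans 39.0 / 0.033 = 1181.82 years; at 5 years per lamina that is 1181.82 / 5 ≈ 236 laminae.

236 laminae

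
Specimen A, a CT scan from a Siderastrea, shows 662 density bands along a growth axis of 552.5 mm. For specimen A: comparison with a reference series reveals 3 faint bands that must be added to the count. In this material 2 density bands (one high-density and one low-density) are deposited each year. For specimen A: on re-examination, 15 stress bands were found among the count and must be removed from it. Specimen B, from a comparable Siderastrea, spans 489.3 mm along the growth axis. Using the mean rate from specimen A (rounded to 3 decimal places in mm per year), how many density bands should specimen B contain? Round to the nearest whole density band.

Specimen A: correcting the raw count gives 662 − 15 + 3 = 650 true density bands.
Specimen A: 650 density bands at 2 per year is 650 / 2 = 325 years.
A: 552.5 mm over 325 years gives 552.5 / 325 ≈ 1.700 mm/yr.
For B, 489.3 / 1.700 = 287.82 years; at 2 density bands per year that is 287.82 × 2 ≈ 576 density bands.

576 density bands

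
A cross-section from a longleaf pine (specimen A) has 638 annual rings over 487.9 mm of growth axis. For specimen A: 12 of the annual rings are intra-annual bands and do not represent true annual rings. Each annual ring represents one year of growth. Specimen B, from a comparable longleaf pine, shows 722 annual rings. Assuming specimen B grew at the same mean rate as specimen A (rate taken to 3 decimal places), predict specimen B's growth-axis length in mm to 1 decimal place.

562.4 mm

Specimen A: true annual ring count = 638 − 12 = 626.
A: Mean rate = 487.9 mm / 626 years ≈ 0.779 mm/yr.
Length of B = 0.779 × 722 = 562.4 mm.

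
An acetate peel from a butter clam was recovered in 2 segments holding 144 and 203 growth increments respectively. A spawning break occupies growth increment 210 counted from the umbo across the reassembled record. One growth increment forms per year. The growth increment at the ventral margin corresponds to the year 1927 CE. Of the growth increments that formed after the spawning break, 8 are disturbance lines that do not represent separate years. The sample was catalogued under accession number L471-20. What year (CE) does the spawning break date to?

1798 CE

Total growth increments = 144 + 203 = 347.
Between growth increment 210 and the ventral margin there are 347 − 210 = 137 growth increments.
Removing the 8 false growth increments leaves 137 − 8 = 129 true growth increments beyond the spawning break.
The growth increment at the ventral margin is 1927 CE, so the spawning break dates to 1927 − 129 = 1798 CE.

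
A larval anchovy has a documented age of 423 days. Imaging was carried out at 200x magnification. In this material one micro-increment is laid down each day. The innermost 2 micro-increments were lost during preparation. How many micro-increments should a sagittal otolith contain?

Expected micro-increments over 423 days: 423.
Subtracting the 2 micro-increments not captured gives 423 − 2 = 421 micro-increments in the record.

421 micro-increments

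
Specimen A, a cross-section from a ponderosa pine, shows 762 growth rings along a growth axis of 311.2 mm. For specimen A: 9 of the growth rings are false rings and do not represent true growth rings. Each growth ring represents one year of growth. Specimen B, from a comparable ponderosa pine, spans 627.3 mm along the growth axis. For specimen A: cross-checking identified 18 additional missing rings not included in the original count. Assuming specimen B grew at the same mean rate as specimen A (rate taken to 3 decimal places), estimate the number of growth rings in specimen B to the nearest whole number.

1553 growth rings

Specimen A: true growth ring count = 762 − 9 + 18 = 771.
A: 311.2 mm over 771 years gives 311.2 / 771 ≈ 0.404 mm/yr.
For B, 627.3 / 0.404 = 1552.72 years ≈ 1553 growth rings.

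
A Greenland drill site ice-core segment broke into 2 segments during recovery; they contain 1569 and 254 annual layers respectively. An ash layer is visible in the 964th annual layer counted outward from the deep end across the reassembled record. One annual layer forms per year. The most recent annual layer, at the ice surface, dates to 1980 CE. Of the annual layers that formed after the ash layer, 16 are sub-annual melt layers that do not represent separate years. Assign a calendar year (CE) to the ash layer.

1137 CE

Total annual layers = 1569 + 254 = 1823.
1823 − 964 = 859 annual layers lie beyond the ash layer toward the ice surface.
859 − 16 false = 843 true annual layers after the ash layer.
1980 − 843 = 1137 CE.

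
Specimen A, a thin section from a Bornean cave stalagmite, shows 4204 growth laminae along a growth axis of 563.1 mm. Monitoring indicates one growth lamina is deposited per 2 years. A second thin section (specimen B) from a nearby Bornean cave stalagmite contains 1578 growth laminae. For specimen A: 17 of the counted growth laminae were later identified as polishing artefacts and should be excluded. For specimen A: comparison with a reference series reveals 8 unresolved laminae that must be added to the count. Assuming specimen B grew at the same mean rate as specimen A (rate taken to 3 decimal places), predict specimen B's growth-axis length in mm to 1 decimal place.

211.5 mm

Specimen A: true growth lamina count = 4204 − 17 + 8 = 4195.
Specimen A: 4195 growth laminae at 2 years each span 4195 × 2 = 8390 years.
A: 563.1 mm over 8390 years gives 563.1 / 8390 ≈ 0.067 mm/year.
Specimen B: 1578 growth laminae at 2 years each span 1578 × 2 = 3156 years. Length of B = 0.067 × 3156 = 211.5 mm.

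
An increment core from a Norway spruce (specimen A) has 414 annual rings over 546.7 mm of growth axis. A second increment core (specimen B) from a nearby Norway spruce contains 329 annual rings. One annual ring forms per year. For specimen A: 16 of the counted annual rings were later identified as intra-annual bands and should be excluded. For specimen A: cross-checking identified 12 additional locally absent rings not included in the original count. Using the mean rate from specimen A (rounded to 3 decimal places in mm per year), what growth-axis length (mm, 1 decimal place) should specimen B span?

Specimen A: correcting the raw count gives 414 − 16 + 12 = 410 true annual rings.
A: Mean rate = 546.7 mm / 410 years ≈ 1.333 mm/year.
For B, 1.333 mm/year × 329 years = 438.6 mm.

438.6 mm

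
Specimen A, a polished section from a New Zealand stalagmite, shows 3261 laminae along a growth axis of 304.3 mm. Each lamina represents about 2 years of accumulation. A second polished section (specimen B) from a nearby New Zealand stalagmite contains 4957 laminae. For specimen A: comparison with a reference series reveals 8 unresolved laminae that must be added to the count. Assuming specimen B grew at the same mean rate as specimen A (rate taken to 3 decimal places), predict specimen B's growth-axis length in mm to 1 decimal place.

466.0 mm

Specimen A: correcting the raw count gives 3261 + 8 = 3269 true laminae.
Specimen A: 3269 laminae at 2 years each span 3269 × 2 = 6538 years.
A: Extension rate ≈ 304.3 / 6538 = 0.047 mm/yr.
Specimen B: 4957 laminae at 2 years each span 4957 × 2 = 9914 years. B's length ≈ 0.047 × 9914 = 466.0 mm.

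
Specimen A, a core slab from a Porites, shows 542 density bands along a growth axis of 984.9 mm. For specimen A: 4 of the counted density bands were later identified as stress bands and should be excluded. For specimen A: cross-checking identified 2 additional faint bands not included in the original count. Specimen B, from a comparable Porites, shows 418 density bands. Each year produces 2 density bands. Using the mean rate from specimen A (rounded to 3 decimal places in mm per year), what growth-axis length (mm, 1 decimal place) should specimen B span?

Specimen A: adjusted count: 542 − 4 + 2 = 540 density bands.
Specimen A: with 2 density bands per year, 540 / 2 = 270 years.
A: 984.9 mm over 270 years gives 984.9 / 270 ≈ 3.648 mm per year.
Specimen B: 418 density bands at 2 per year is 418 / 2 = 209 years. B's length ≈ 3.648 × 209 = 762.4 mm.

762.4 mm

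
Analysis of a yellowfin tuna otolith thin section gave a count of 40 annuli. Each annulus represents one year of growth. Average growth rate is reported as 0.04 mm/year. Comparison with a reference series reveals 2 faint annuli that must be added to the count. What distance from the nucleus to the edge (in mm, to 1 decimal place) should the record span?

1.7 mm

Correcting the raw count gives 40 + 2 = 42 true annuli.
Length ≈ 0.04 × 42 = 1.7 mm.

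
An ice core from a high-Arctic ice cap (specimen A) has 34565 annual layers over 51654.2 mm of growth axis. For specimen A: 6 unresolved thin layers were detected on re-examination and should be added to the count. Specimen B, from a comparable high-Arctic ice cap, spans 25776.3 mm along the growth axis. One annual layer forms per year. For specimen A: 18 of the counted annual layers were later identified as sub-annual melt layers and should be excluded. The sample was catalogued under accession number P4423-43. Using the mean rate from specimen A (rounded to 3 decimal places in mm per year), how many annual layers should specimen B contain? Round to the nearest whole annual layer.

Specimen A: adjusted count: 34565 − 18 + 6 = 34553 annual layers.
A: Mean rate = 51654.2 mm / 34553 years ≈ 1.495 mm/year.
Specimen B: 25776.3 mm / 1.495 mm per year = 17241.67 years ≈ 17242 annual layers.

17242 annual layers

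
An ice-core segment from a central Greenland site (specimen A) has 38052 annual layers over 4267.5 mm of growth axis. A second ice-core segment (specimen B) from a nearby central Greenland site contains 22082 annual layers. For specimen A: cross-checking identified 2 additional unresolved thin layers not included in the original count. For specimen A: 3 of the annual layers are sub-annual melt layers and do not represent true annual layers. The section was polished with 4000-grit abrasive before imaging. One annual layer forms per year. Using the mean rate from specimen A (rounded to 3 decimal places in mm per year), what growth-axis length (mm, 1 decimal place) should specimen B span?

2473.2 mm

Specimen A: correcting the raw count gives 38052 − 3 + 2 = 38051 true annual layers.
A: Extension rate ≈ 4267.5 / 38051 = 0.112 mm per year.
For B, 0.112 mm/year × 22082 years = 2473.2 mm.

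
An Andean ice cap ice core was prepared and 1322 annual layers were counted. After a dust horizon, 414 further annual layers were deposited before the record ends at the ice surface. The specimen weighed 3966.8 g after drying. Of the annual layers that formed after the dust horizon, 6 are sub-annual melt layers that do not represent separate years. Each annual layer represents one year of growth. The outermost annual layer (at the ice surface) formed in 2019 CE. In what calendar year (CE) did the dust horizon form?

1611 CE

414 annual layers post-date the dust horizon.
Removing the 6 false annual layers leaves 414 − 6 = 408 true annual layers beyond the dust horizon.
2019 − 408 = 1611 CE.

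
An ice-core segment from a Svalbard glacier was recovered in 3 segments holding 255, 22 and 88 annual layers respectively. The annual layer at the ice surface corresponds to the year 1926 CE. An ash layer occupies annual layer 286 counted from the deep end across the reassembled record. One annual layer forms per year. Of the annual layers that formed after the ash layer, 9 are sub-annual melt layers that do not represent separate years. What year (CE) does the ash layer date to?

Total annual layers = 255 + 22 + 88 = 365.
365 − 286 = 79 annual layers lie beyond the ash layer toward the ice surface.
79 − 9 false = 70 true annual layers after the ash layer.
1926 − 70 = 1856 CE.

1856 CE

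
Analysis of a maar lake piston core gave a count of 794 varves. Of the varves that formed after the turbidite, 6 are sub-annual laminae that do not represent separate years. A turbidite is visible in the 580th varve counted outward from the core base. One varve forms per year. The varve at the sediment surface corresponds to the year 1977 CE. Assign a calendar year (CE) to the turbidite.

1769 CE

Between varve 580 and the sediment surface there are 794 − 580 = 214 varves.
Excluding 6 false varves: 214 − 6 = 208.
Counting back 208 years from 1977 CE places the turbidite in 1977 − 208 = 1769 CE.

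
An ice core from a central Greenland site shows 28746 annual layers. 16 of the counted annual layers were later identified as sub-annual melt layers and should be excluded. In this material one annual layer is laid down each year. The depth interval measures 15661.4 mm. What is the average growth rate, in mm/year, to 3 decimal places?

Correcting the raw count gives 28746 − 16 = 28730 true annual layers.
15661.4 mm over 28730 years gives 15661.4 / 28730 ≈ 0.545 mm/year.

0.545 mm/year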